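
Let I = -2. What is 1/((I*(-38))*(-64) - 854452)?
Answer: -1/859316 ≈ -1.1637e-6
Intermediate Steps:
1/((I*(-38))*(-64) - 854452) = 1/(-2*(-38)*(-64) - 854452) = 1/(76*(-64) - 854452) = 1/(-4864 - 854452) = 1/(-859316) = -1/859316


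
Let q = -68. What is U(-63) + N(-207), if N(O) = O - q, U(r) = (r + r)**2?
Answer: 15737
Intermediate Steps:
U(r) = 4*r**2 (U(r) = (2*r)**2 = 4*r**2)
N(O) = 68 + O (N(O) = O - 1*(-68) = O + 68 = 68 + O)
U(-63) + N(-207) = 4*(-63)**2 + (68 - 207) = 4*3969 - 139 = 15876 - 139 = 15737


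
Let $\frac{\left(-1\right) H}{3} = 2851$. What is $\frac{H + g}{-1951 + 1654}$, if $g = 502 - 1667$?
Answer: $\frac{9718}{297} \approx 32.721$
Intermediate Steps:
$H = -8553$ ($H = \left(-3\right) 2851 = -8553$)
$g = -1165$ ($g = 502 - 1667 = -1165$)
$\frac{H + g}{-1951 + 1654} = \frac{-8553 - 1165}{-1951 + 1654} = - \frac{9718}{-297} = \left(-9718\right) \left(- \frac{1}{297}\right) = \frac{9718}{297}$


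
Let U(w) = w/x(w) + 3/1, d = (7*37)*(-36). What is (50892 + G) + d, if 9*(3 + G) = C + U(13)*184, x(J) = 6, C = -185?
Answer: 1124552/27 ≈ 41650.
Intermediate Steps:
d = -9324 (d = 259*(-36) = -9324)
U(w) = 3 + w/6 (U(w) = w/6 + 3/1 = w*(⅙) + 3*1 = w/6 + 3 = 3 + w/6)
G = 2216/27 (G = -3 + (-185 + (3 + (⅙)*13)*184)/9 = -3 + (-185 + (3 + 13/6)*184)/9 = -3 + (-185 + (31/6)*184)/9 = -3 + (-185 + 2852/3)/9 = -3 + (⅑)*(2297/3) = -3 + 2297/27 = 2216/27 ≈ 82.074)
(50892 + G) + d = (50892 + 2216/27) - 9324 = 1376300/27 - 9324 = 1124552/27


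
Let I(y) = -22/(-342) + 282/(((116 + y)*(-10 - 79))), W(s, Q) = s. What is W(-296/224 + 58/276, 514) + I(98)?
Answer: -1113481769/1048710852 ≈ -1.0618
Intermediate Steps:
I(y) = 11/171 + 282/(-10324 - 89*y) (I(y) = -22*(-1/342) + 282/(((116 + y)*(-89))) = 11/171 + 282/(-10324 - 89*y))
W(-296/224 + 58/276, 514) + I(98) = (-296/224 + 58/276) + (65342 + 979*98)/(15219*(116 + 98)) = (-296*1/224 + 58*(1/276)) + (1/15219)*(65342 + 95942)/214 = (-37/28 + 29/138) + (1/15219)*(1/214)*161284 = -2147/1932 + 80642/1628433 = -1113481769/1048710852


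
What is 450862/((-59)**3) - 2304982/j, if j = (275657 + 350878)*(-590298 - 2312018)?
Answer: -409924069692281771/186730849177833870 ≈ -2.1953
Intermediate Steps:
j = -1818402555060 (j = 626535*(-2902316) = -1818402555060)
450862/((-59)**3) - 2304982/j = 450862/((-59)**3) - 2304982/(-1818402555060) = 450862/(-205379) - 2304982*(-1/1818402555060) = 450862*(-1/205379) + 1152491/909201277530 = -450862/205379 + 1152491/909201277530 = -409924069692281771/186730849177833870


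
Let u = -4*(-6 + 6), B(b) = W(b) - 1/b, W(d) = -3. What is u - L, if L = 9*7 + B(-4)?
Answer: -241/4 ≈ -60.250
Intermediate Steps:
B(b) = -3 - 1/b
u = 0 (u = -4*0 = 0)
L = 241/4 (L = 9*7 + (-3 - 1/(-4)) = 63 + (-3 - 1*(-¼)) = 63 + (-3 + ¼) = 63 - 11/4 = 241/4 ≈ 60.250)
u - L = 0 - 1*241/4 = 0 - 241/4 = -241/4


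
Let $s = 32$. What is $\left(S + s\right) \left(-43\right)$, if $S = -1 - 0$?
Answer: $-1333$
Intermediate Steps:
$S = -1$ ($S = -1 + 0 = -1$)
$\left(S + s\right) \left(-43\right) = \left(-1 + 32\right) \left(-43\right) = 31 \left(-43\right) = -1333$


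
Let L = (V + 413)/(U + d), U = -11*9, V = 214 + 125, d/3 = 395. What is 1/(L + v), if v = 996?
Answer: 543/541204 ≈ 0.0010033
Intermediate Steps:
d = 1185 (d = 3*395 = 1185)
V = 339
U = -99
L = 376/543 (L = (339 + 413)/(-99 + 1185) = 752/1086 = 752*(1/1086) = 376/543 ≈ 0.69245)
1/(L + v) = 1/(376/543 + 996) = 1/(541204/543) = 543/541204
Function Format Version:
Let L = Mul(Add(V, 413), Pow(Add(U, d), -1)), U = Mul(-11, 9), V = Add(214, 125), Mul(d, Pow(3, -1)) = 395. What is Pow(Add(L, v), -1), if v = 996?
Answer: Rational(543, 541204) ≈ 0.0010033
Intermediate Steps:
d = 1185 (d = Mul(3, 395) = 1185)
V = 339
U = -99
L = Rational(376, 543) (L = Mul(Add(339, 413), Pow(Add(-99, 1185), -1)) = Mul(752, Pow(1086, -1)) = Mul(752, Rational(1, 1086)) = Rational(376, 543) ≈ 0.69245)
Pow(Add(L, v), -1) = Pow(Add(Rational(376, 543), 996), -1) = Pow(Rational(541204, 543), -1) = Rational(543, 541204)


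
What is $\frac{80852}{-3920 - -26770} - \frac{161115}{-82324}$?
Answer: $\frac{5168768899}{940551700} \approx 5.4955$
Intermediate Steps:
$\frac{80852}{-3920 - -26770} - \frac{161115}{-82324} = \frac{80852}{-3920 + 26770} - - \frac{161115}{82324} = \frac{80852}{22850} + \frac{161115}{82324} = 80852 \cdot \frac{1}{22850} + \frac{161115}{82324} = \frac{40426}{11425} + \frac{161115}{82324} = \frac{5168768899}{940551700}$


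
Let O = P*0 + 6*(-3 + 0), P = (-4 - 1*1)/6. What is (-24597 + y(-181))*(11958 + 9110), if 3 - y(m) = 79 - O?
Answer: -520189988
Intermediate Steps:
P = -⅚ (P = (-4 - 1)*(⅙) = -5*⅙ = -⅚ ≈ -0.83333)
O = -18 (O = -⅚*0 + 6*(-3 + 0) = 0 + 6*(-3) = 0 - 18 = -18)
y(m) = -94 (y(m) = 3 - (79 - 1*(-18)) = 3 - (79 + 18) = 3 - 1*97 = 3 - 97 = -94)
(-24597 + y(-181))*(11958 + 9110) = (-24597 - 94)*(11958 + 9110) = -24691*21068 = -520189988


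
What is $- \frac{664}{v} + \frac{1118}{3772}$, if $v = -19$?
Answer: $\frac{1262925}{35834} \approx 35.244$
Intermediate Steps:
$- \frac{664}{v} + \frac{1118}{3772} = - \frac{664}{-19} + \frac{1118}{3772} = \left(-664\right) \left(- \frac{1}{19}\right) + 1118 \cdot \frac{1}{3772} = \frac{664}{19} + \frac{559}{1886} = \frac{1262925}{35834}$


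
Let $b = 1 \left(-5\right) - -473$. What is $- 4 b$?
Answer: $-1872$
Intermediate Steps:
$b = 468$ ($b = -5 + 473 = 468$)
$- 4 b = \left(-4\right) 468 = -1872$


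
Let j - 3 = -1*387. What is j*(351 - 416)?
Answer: 24960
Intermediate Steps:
j = -384 (j = 3 - 1*387 = 3 - 387 = -384)
j*(351 - 416) = -384*(351 - 416) = -384*(-65) = 24960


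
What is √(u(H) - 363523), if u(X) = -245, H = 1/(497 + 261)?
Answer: 2*I*√90942 ≈ 603.13*I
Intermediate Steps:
H = 1/758 ≈ 0.0013193
√(u(H) - 363523) = √(-245 - 363523) = √(-363768) = 2*I*√90942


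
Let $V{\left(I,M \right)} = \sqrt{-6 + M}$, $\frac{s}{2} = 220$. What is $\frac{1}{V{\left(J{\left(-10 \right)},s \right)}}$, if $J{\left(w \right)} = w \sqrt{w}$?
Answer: $\frac{\sqrt{434}}{434} \approx 0.048002$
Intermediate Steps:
$s = 440$ ($s = 2 \cdot 220 = 440$)
$J{\left(w \right)} = w^{\frac{3}{2}}$
$\frac{1}{V{\left(J{\left(-10 \right)},s \right)}} = \frac{1}{\sqrt{-6 + 440}} = \frac{1}{\sqrt{434}} = \frac{\sqrt{434}}{434}$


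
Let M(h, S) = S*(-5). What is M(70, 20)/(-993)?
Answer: 100/993 ≈ 0.10070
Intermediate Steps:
M(h, S) = -5*S
M(70, 20)/(-993) = -5*20/(-993) = -100*(-1/993) = 100/993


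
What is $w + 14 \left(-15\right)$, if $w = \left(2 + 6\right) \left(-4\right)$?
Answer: $-242$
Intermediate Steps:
$w = -32$ ($w = 8 \left(-4\right) = -32$)
$w + 14 \left(-15\right) = -32 + 14 \left(-15\right) = -32 - 210 = -242$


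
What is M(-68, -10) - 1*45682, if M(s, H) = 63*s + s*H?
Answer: -49286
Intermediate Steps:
M(s, H) = 63*s + H*s
M(-68, -10) - 1*45682 = -68*(63 - 10) - 1*45682 = -68*53 - 45682 = -3604 - 45682 = -49286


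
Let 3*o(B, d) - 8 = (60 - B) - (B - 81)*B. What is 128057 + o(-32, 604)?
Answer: 126885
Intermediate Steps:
o(B, d) = 68/3 - B/3 - B*(-81 + B)/3 (o(B, d) = 8/3 + ((60 - B) - (B - 81)*B)/3 = 8/3 + ((60 - B) - (-81 + B)*B)/3 = 8/3 + ((60 - B) - B*(-81 + B))/3 = 8/3 + (60 - B - B*(-81 + B))/3 = 8/3 + (20 - B/3 - B*(-81 + B)/3) = 68/3 - B/3 - B*(-81 + B)/3)
128057 + o(-32, 604) = 128057 + (68/3 - 1/3*(-32)**2 + (80/3)*(-32)) = 128057 + (68/3 - 1/3*1024 - 2560/3) = 128057 + (68/3 - 1024/3 - 2560/3) = 128057 - 1172 = 126885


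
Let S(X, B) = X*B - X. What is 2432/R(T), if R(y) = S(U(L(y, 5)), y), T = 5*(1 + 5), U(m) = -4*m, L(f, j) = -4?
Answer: 152/29 ≈ 5.2414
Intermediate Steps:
T = 30 (T = 5*6 = 30)
S(X, B) = -X + B*X (S(X, B) = B*X - X = -X + B*X)
R(y) = -16 + 16*y (R(y) = (-4*(-4))*(-1 + y) = 16*(-1 + y) = -16 + 16*y)
2432/R(T) = 2432/(-16 + 16*30) = 2432/(-16 + 480) = 2432/464 = 2432*(1/464) = 152/29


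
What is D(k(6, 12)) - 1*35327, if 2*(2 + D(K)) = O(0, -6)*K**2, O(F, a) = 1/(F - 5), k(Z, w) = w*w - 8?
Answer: -185893/5 ≈ -37179.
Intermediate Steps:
k(Z, w) = -8 + w**2 (k(Z, w) = w**2 - 8 = -8 + w**2)
O(F, a) = 1/(-5 + F)
D(K) = -2 - K**2/10 (D(K) = -2 + (K**2/(-5 + 0))/2 = -2 + (K**2/(-5))/2 = -2 + (-K**2/5)/2 = -2 - K**2/10)
D(k(6, 12)) - 1*35327 = (-2 - (-8 + 12**2)**2/10) - 1*35327 = (-2 - (-8 + 144)**2/10) - 35327 = (-2 - 1/10*136**2) - 35327 = (-2 - 1/10*18496) - 35327 = (-2 - 9248/5) - 35327 = -9258/5 - 35327 = -185893/5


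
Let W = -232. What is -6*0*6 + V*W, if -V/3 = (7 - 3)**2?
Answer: 11136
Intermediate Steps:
V = -48 (V = -3*(7 - 3)**2 = -3*4**2 = -3*16 = -48)
-6*0*6 + V*W = -6*0*6 - 48*(-232) = 0*6 + 11136 = 0 + 11136 = 11136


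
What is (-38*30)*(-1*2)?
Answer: 2280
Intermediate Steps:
(-38*30)*(-1*2) = -1140*(-2) = 2280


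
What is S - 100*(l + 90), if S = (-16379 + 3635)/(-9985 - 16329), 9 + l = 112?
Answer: -4303792/223 ≈ -19300.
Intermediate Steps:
l = 103 (l = -9 + 112 = 103)
S = 108/223 (S = -12744/(-26314) = -12744*(-1/26314) = 108/223 ≈ 0.48430)
S - 100*(l + 90) = 108/223 - 100*(103 + 90) = 108/223 - 100*193 = 108/223 - 1*19300 = 108/223 - 19300 = -4303792/223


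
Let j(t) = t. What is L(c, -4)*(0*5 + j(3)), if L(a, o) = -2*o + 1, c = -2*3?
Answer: 27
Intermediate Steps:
c = -6
L(a, o) = 1 - 2*o
L(c, -4)*(0*5 + j(3)) = (1 - 2*(-4))*(0*5 + 3) = (1 + 8)*(0 + 3) = 9*3 = 27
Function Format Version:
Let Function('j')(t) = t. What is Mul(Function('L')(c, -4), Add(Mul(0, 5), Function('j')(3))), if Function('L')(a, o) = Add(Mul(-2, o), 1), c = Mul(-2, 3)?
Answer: 27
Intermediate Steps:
c = -6
Function('L')(a, o) = Add(1, Mul(-2, o))
Mul(Function('L')(c, -4), Add(Mul(0, 5), Function('j')(3))) = Mul(Add(1, Mul(-2, -4)), Add(Mul(0, 5), 3)) = Mul(Add(1, 8), Add(0, 3)) = Mul(9, 3) = 27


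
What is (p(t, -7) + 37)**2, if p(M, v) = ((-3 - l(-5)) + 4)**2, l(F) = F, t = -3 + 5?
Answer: 5329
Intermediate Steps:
t = 2
p(M, v) = 36 (p(M, v) = ((-3 - 1*(-5)) + 4)**2 = ((-3 + 5) + 4)**2 = (2 + 4)**2 = 6**2 = 36)
(p(t, -7) + 37)**2 = (36 + 37)**2 = 73**2 = 5329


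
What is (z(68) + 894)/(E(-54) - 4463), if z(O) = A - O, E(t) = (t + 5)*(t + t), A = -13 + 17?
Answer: 830/829 ≈ 1.0012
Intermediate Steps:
A = 4
E(t) = 2*t*(5 + t) (E(t) = (5 + t)*(2*t) = 2*t*(5 + t))
z(O) = 4 - O
(z(68) + 894)/(E(-54) - 4463) = ((4 - 1*68) + 894)/(2*(-54)*(5 - 54) - 4463) = ((4 - 68) + 894)/(2*(-54)*(-49) - 4463) = (-64 + 894)/(5292 - 4463) = 830/829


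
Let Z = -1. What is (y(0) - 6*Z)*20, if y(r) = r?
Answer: 120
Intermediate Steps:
(y(0) - 6*Z)*20 = (0 - 6*(-1))*20 = (0 + 6)*20 = 6*20 = 120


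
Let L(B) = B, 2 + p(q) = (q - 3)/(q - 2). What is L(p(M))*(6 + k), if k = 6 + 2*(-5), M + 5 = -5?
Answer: -11/6 ≈ -1.8333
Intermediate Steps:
M = -10 (M = -5 - 5 = -10)
p(q) = -2 + (-3 + q)/(-2 + q) (p(q) = -2 + (q - 3)/(q - 2) = -2 + (-3 + q)/(-2 + q))
k = -4 (k = 6 - 10 = -4)
L(p(M))*(6 + k) = ((1 - 1*(-10))/(-2 - 10))*(6 - 4) = ((1 + 10)/(-12))*2 = -1/12*11*2 = -11/12*2 = -11/6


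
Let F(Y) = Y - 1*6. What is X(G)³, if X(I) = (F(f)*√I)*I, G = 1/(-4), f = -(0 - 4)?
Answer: -I/64 ≈ -0.015625*I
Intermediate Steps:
f = 4 (f = -1*(-4) = 4)
F(Y) = -6 + Y (F(Y) = Y - 6 = -6 + Y)
G = -¼ ≈ -0.25000
X(I) = -2*I^(3/2) (X(I) = ((-6 + 4)*√I)*I = (-2*√I)*I = -2*I^(3/2))
X(G)³ = (-(-1)*I/4)³ = (I/4)³ = -I/64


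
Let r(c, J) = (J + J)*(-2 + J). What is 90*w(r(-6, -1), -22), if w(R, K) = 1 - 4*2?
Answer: -630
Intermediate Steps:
r(c, J) = 2*J*(-2 + J) (r(c, J) = (2*J)*(-2 + J) = 2*J*(-2 + J))
w(R, K) = -7 (w(R, K) = 1 - 8 = -7)
90*w(r(-6, -1), -22) = 90*(-7) = -630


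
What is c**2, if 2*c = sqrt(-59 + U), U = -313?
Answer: -93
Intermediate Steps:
c = I*sqrt(93) (c = sqrt(-59 - 313)/2 = sqrt(-372)/2 = (2*I*sqrt(93))/2 = I*sqrt(93) ≈ 9.6436*I)
c**2 = (I*sqrt(93))**2 = -93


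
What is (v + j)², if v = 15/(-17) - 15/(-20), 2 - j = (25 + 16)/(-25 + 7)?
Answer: 6436369/374544 ≈ 17.185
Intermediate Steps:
j = 77/18 (j = 2 - (25 + 16)/(-25 + 7) = 2 - 41/(-18) = 2 - 41*(-1)/18 = 2 - 1*(-41/18) = 2 + 41/18 = 77/18 ≈ 4.2778)
v = -9/68 (v = 15*(-1/17) - 15*(-1/20) = -15/17 + ¾ = -9/68 ≈ -0.13235)
(v + j)² = (-9/68 + 77/18)² = (2537/612)² = 6436369/374544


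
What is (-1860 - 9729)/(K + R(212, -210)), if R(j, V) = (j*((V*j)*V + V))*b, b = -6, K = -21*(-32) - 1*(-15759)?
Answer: 3863/3963966283 ≈ 9.7453e-7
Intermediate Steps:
K = 16431 (K = 672 + 15759 = 16431)
R(j, V) = -6*j*(V + j*V²) (R(j, V) = (j*((V*j)*V + V))*(-6) = (j*(j*V² + V))*(-6) = (j*(V + j*V²))*(-6) = -6*j*(V + j*V²))
(-1860 - 9729)/(K + R(212, -210)) = (-1860 - 9729)/(16431 - 6*(-210)*212*(1 - 210*212)) = -11589/(16431 - 6*(-210)*212*(1 - 44520)) = -11589/(16431 - 6*(-210)*212*(-44519)) = -11589/(16431 - 11891915280) = -11589/(-11891898849) = -11589*(-1/11891898849) = 3863/3963966283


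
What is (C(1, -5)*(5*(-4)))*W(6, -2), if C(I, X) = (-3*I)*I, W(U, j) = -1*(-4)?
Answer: 240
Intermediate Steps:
W(U, j) = 4
C(I, X) = -3*I²
(C(1, -5)*(5*(-4)))*W(6, -2) = ((-3*1²)*(5*(-4)))*4 = (-3*1*(-20))*4 = -3*(-20)*4 = 60*4 = 240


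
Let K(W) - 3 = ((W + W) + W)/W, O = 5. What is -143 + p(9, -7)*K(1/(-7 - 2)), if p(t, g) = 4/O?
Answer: -691/5 ≈ -138.20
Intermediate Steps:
p(t, g) = ⅘ (p(t, g) = 4/5 = 4*(⅕) = ⅘)
K(W) = 6 (K(W) = 3 + ((W + W) + W)/W = 3 + (2*W + W)/W = 3 + (3*W)/W = 3 + 3 = 6)
-143 + p(9, -7)*K(1/(-7 - 2)) = -143 + (⅘)*6 = -143 + 24/5 = -691/5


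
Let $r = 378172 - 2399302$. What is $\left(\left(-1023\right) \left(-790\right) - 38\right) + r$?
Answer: $-1212998$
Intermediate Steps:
$r = -2021130$ ($r = 378172 - 2399302 = -2021130$)
$\left(\left(-1023\right) \left(-790\right) - 38\right) + r = \left(\left(-1023\right) \left(-790\right) - 38\right) - 2021130 = \left(808170 - 38\right) - 2021130 = 808132 - 2021130 = -1212998$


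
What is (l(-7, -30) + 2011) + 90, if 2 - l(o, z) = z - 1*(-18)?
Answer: 2115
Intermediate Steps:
l(o, z) = -16 - z (l(o, z) = 2 - (z - 1*(-18)) = 2 - (z + 18) = 2 - (18 + z) = 2 + (-18 - z) = -16 - z)
(l(-7, -30) + 2011) + 90 = ((-16 - 1*(-30)) + 2011) + 90 = ((-16 + 30) + 2011) + 90 = (14 + 2011) + 90 = 2025 + 90 = 2115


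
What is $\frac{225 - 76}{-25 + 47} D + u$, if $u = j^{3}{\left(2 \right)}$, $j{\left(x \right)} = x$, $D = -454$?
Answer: $- \frac{33735}{11} \approx -3066.8$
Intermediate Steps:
$u = 8$ ($u = 2^{3} = 8$)
$\frac{225 - 76}{-25 + 47} D + u = \frac{225 - 76}{-25 + 47} \left(-454\right) + 8 = \frac{149}{22} \left(-454\right) + 8 = - \frac{33823}{11} + 8 = - \frac{33735}{11}$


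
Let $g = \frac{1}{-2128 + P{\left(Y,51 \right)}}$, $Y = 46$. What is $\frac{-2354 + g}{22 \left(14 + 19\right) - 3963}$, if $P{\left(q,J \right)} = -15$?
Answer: $\frac{1681541}{2312297} \approx 0.72722$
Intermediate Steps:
$g = - \frac{1}{2143}$ ($g = \frac{1}{-2128 - 15} = \frac{1}{-2143} = - \frac{1}{2143} \approx -0.00046664$)
$\frac{-2354 + g}{22 \left(14 + 19\right) - 3963} = \frac{-2354 - \frac{1}{2143}}{22 \left(14 + 19\right) - 3963} = - \frac{5044623}{2143 \left(22 \cdot 33 - 3963\right)} = - \frac{5044623}{2143 \left(726 - 3963\right)} = - \frac{5044623}{2143 \left(-3237\right)} = \left(- \frac{5044623}{2143}\right) \left(- \frac{1}{3237}\right) = \frac{1681541}{2312297}$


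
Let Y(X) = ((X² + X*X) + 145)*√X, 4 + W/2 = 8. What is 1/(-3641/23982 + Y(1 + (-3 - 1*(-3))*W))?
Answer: 23982/3521713 ≈ 0.0068098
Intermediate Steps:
W = 8 (W = -8 + 2*8 = -8 + 16 = 8)
Y(X) = √X*(145 + 2*X²) (Y(X) = ((X² + X²) + 145)*√X = (2*X² + 145)*√X = (145 + 2*X²)*√X = √X*(145 + 2*X²))
1/(-3641/23982 + Y(1 + (-3 - 1*(-3))*W)) = 1/(-3641/23982 + √(1 + (-3 - 1*(-3))*8)*(145 + 2*(1 + (-3 - 1*(-3))*8)²)) = 1/(-3641*1/23982 + √(1 + (-3 + 3)*8)*(145 + 2*(1 + (-3 + 3)*8)²)) = 1/(-3641/23982 + √(1 + 0*8)*(145 + 2*(1 + 0*8)²)) = 1/(-3641/23982 + √(1 + 0)*(145 + 2*(1 + 0)²)) = 1/(-3641/23982 + √1*(145 + 2*1²)) = 1/(-3641/23982 + 1*(145 + 2*1)) = 1/(-3641/23982 + 1*(145 + 2)) = 1/(-3641/23982 + 1*147) = 1/(-3641/23982 + 147) = 1/(3521713/23982) = 23982/3521713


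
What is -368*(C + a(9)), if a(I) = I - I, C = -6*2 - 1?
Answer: 4784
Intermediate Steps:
C = -13 (C = -12 - 1 = -13)
a(I) = 0
-368*(C + a(9)) = -368*(-13 + 0) = -368*(-13) = 4784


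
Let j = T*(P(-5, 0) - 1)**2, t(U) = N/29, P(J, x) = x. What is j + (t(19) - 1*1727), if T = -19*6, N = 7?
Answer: -53382/29 ≈ -1840.8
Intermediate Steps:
t(U) = 7/29
T = -114
j = -114 (j = -114*(0 - 1)**2 = -114*(-1)**2 = -114*1 = -114)
j + (t(19) - 1*1727) = -114 + (7/29 - 1*1727) = -114 + (7/29 - 1727) = -114 - 50076/29 = -53382/29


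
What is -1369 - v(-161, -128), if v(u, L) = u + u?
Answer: -1047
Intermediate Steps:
v(u, L) = 2*u
-1369 - v(-161, -128) = -1369 - 2*(-161) = -1369 - 1*(-322) = -1369 + 322 = -1047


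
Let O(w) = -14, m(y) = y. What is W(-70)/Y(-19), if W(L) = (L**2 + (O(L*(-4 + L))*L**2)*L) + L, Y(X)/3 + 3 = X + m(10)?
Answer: -2403415/18 ≈ -1.3352e+5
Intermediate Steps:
Y(X) = 21 + 3*X (Y(X) = -9 + 3*(X + 10) = -9 + 3*(10 + X) = -9 + (30 + 3*X) = 21 + 3*X)
W(L) = L + L**2 - 14*L**3 (W(L) = (L**2 + (-14*L**2)*L) + L = (L**2 - 14*L**3) + L = L + L**2 - 14*L**3)
W(-70)/Y(-19) = (-70*(1 - 70 - 14*(-70)**2))/(21 + 3*(-19)) = (-70*(1 - 70 - 14*4900))/(21 - 57) = -70*(1 - 70 - 68600)/(-36) = -70*(-68669)*(-1/36) = 4806830*(-1/36) = -2403415/18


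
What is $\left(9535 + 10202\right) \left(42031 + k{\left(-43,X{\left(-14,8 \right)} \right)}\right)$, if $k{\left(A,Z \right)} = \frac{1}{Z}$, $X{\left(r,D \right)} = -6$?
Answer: $\frac{1659125115}{2} \approx 8.2956 \cdot 10^{8}$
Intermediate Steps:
$\left(9535 + 10202\right) \left(42031 + k{\left(-43,X{\left(-14,8 \right)} \right)}\right) = \left(9535 + 10202\right) \left(42031 + \frac{1}{-6}\right) = 19737 \left(42031 - \frac{1}{6}\right) = 19737 \cdot \frac{252185}{6} = \frac{1659125115}{2}$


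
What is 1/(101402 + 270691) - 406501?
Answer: -151256176592/372093 ≈ -4.0650e+5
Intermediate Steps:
1/(101402 + 270691) - 406501 = 1/372093 - 406501 = -151256176592/372093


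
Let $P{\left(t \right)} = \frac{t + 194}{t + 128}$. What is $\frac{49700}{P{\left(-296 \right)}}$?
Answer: $\frac{1391600}{17} \approx 81859.0$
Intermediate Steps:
$P{\left(t \right)} = \frac{194 + t}{128 + t}$
$\frac{49700}{P{\left(-296 \right)}} = \frac{49700}{\frac{1}{128 - 296} \left(194 - 296\right)} = \frac{49700}{\frac{1}{-168} \left(-102\right)} = \frac{49700}{\left(- \frac{1}{168}\right) \left(-102\right)} = \frac{49700}{\frac{17}{28}} = 49700 \cdot \frac{28}{17} = \frac{1391600}{17}$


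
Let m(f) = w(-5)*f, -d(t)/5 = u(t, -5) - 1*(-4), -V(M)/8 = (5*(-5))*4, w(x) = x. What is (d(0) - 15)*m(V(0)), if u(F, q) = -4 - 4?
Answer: -20000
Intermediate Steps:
u(F, q) = -8
V(M) = 800 (V(M) = -8*5*(-5)*4 = -(-200)*4 = -8*(-100) = 800)
d(t) = 20 (d(t) = -5*(-8 - 1*(-4)) = -5*(-8 + 4) = -5*(-4) = 20)
m(f) = -5*f
(d(0) - 15)*m(V(0)) = (20 - 15)*(-5*800) = 5*(-4000) = -20000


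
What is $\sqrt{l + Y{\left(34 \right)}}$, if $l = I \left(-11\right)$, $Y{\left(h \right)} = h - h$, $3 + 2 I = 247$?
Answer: $i \sqrt{1342} \approx 36.633 i$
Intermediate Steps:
$I = 122$ ($I = - \frac{3}{2} + \frac{1}{2} \cdot 247 = - \frac{3}{2} + \frac{247}{2} = 122$)
$Y{\left(h \right)} = 0$
$l = -1342$ ($l = 122 \left(-11\right) = -1342$)
$\sqrt{l + Y{\left(34 \right)}} = \sqrt{-1342 + 0} = \sqrt{-1342} = i \sqrt{1342}$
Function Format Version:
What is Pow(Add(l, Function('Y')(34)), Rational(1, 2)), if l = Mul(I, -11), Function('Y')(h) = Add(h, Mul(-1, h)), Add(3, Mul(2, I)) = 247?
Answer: Mul(I, Pow(1342, Rational(1, 2))) ≈ Mul(36.633, I)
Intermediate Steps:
I = 122 (I = Add(Rational(-3, 2), Mul(Rational(1, 2), 247)) = Add(Rational(-3, 2), Rational(247, 2)) = 122)
Function('Y')(h) = 0
l = -1342 (l = Mul(122, -11) = -1342)
Pow(Add(l, Function('Y')(34)), Rational(1, 2)) = Pow(Add(-1342, 0), Rational(1, 2)) = Pow(-1342, Rational(1, 2)) = Mul(I, Pow(1342, Rational(1, 2)))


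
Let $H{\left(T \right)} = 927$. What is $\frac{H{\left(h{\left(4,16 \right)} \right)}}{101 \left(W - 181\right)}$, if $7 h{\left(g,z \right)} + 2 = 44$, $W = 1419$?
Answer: $\frac{927}{125038} \approx 0.0074137$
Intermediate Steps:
$h{\left(g,z \right)} = 6$ ($h{\left(g,z \right)} = - \frac{2}{7} + \frac{1}{7} \cdot 44 = - \frac{2}{7} + \frac{44}{7} = 6$)
$\frac{H{\left(h{\left(4,16 \right)} \right)}}{101 \left(W - 181\right)} = \frac{927}{101 \left(1419 - 181\right)} = \frac{927}{101 \cdot 1238} = \frac{927}{125038}$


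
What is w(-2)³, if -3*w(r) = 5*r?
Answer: 1000/27 ≈ 37.037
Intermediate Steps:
w(r) = -5*r/3
w(-2)³ = (-5/3*(-2))³ = (10/3)³ = 1000/27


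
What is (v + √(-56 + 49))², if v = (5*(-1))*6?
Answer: (30 - I*√7)² ≈ 893.0 - 158.75*I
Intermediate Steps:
v = -30 (v = -5*6 = -30)
(v + √(-56 + 49))² = (-30 + √(-56 + 49))² = (-30 + √(-7))² = (-30 + I*√7)²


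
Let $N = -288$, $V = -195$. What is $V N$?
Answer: $56160$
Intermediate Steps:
$V N = \left(-195\right) \left(-288\right) = 56160$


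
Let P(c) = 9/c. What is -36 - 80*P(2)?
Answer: -396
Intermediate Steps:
-36 - 80*P(2) = -36 - 720/2 = -36 - 80*9/2 = -36 - 360 = -396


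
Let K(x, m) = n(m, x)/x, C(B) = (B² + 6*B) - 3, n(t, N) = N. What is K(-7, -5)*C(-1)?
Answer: -8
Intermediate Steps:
C(B) = -3 + B² + 6*B
K(x, m) = 1 (K(x, m) = x/x = 1)
K(-7, -5)*C(-1) = 1*(-3 + (-1)² + 6*(-1)) = 1*(-3 + 1 - 6) = 1*(-8) = -8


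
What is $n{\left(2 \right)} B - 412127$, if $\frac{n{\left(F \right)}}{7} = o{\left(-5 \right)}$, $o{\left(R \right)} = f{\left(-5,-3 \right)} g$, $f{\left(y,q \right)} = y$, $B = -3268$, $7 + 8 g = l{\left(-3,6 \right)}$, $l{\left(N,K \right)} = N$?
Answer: $-555102$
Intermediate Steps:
$g = - \frac{5}{4}$ ($g = - \frac{7}{8} + \frac{1}{8} \left(-3\right) = - \frac{7}{8} - \frac{3}{8} = - \frac{5}{4} \approx -1.25$)
$o{\left(R \right)} = \frac{25}{4}$ ($o{\left(R \right)} = \left(-5\right) \left(- \frac{5}{4}\right) = \frac{25}{4}$)
$n{\left(F \right)} = \frac{175}{4}$ ($n{\left(F \right)} = 7 \cdot \frac{25}{4} = \frac{175}{4}$)
$n{\left(2 \right)} B - 412127 = \frac{175}{4} \left(-3268\right) - 412127 = -142975 - 412127 = -555102$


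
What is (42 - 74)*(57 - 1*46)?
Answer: -352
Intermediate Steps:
(42 - 74)*(57 - 1*46) = -32*(57 - 46) = -32*11 = -352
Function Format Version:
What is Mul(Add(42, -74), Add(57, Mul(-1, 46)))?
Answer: -352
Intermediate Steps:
Mul(Add(42, -74), Add(57, Mul(-1, 46))) = Mul(-32, Add(57, -46)) = Mul(-32, 11) = -352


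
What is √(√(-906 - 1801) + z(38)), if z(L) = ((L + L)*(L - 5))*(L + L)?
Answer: √(190608 + I*√2707) ≈ 436.59 + 0.06*I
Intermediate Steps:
z(L) = 4*L²*(-5 + L) (z(L) = ((2*L)*(-5 + L))*(2*L) = (2*L*(-5 + L))*(2*L) = 4*L²*(-5 + L))
√(√(-906 - 1801) + z(38)) = √(√(-906 - 1801) + 4*38²*(-5 + 38)) = √(√(-2707) + 4*1444*33) = √(I*√2707 + 190608) = √(190608 + I*√2707)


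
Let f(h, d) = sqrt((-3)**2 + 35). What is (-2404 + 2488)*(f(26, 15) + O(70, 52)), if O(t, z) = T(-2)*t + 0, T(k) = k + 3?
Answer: 5880 + 168*sqrt(11) ≈ 6437.2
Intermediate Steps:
f(h, d) = 2*sqrt(11) (f(h, d) = sqrt(9 + 35) = sqrt(44) = 2*sqrt(11))
T(k) = 3 + k
O(t, z) = t (O(t, z) = (3 - 2)*t + 0 = 1*t + 0 = t + 0 = t)
(-2404 + 2488)*(f(26, 15) + O(70, 52)) = (-2404 + 2488)*(2*sqrt(11) + 70) = 84*(70 + 2*sqrt(11)) = 5880 + 168*sqrt(11)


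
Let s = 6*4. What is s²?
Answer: 576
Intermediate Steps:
s = 24
s² = 24² = 576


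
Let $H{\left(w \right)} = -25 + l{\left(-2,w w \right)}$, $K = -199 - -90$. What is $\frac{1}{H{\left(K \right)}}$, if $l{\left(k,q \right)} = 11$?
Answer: $- \frac{1}{14} \approx -0.071429$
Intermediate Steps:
$K = -109$ ($K = -199 + 90 = -109$)
$H{\left(w \right)} = -14$ ($H{\left(w \right)} = -25 + 11 = -14$)
$\frac{1}{H{\left(K \right)}} = \frac{1}{-14} = - \frac{1}{14}$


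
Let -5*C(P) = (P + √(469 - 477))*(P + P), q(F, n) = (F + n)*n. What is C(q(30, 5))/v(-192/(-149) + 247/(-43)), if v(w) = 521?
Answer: -12250/521 - 140*I*√2/521 ≈ -23.512 - 0.38002*I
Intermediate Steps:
q(F, n) = n*(F + n)
C(P) = -2*P*(P + 2*I*√2)/5 (C(P) = -(P + √(469 - 477))*(P + P)/5 = -(P + √(-8))*2*P/5 = -(P + 2*I*√2)*2*P/5 = -2*P*(P + 2*I*√2)/5)
C(q(30, 5))/v(-192/(-149) + 247/(-43)) = -2*5*(30 + 5)*(5*(30 + 5) + 2*I*√2)/5/521 = -2*5*35*(5*35 + 2*I*√2)/5*(1/521) = -⅖*175*(175 + 2*I*√2)*(1/521) = (-12250 - 140*I*√2)*(1/521) = -12250/521 - 140*I*√2/521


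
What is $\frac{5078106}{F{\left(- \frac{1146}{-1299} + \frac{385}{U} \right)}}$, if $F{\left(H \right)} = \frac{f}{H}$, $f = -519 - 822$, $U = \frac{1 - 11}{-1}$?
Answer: $- \frac{9621600285}{64517} \approx -1.4913 \cdot 10^{5}$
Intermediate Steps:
$U = 10$ ($U = \left(-10\right) \left(-1\right) = 10$)
$f = -1341$ ($f = -519 - 822 = -1341$)
$F{\left(H \right)} = - \frac{1341}{H}$
$\frac{5078106}{F{\left(- \frac{1146}{-1299} + \frac{385}{U} \right)}} = \frac{5078106}{\left(-1341\right) \frac{1}{- \frac{1146}{-1299} + \frac{385}{10}}} = \frac{5078106}{\left(-1341\right) \frac{1}{\left(-1146\right) \left(- \frac{1}{1299}\right) + 385 \cdot \frac{1}{10}}} = \frac{5078106}{\left(-1341\right) \frac{1}{\frac{382}{433} + \frac{77}{2}}} = \frac{5078106}{\left(-1341\right) \frac{1}{\frac{34105}{866}}} = \frac{5078106}{\left(-1341\right) \frac{866}{34105}} = \frac{5078106}{- \frac{1161306}{34105}} = 5078106 \left(- \frac{34105}{1161306}\right) = - \frac{9621600285}{64517}$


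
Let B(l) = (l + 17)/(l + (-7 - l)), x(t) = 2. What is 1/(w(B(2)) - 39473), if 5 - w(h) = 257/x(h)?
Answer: -2/79193 ≈ -2.5255e-5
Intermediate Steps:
B(l) = -17/7 - l/7 (B(l) = (17 + l)/(-7) = (17 + l)*(-1/7) = -17/7 - l/7)
w(h) = -247/2 (w(h) = 5 - 257/2 = -247/2)
1/(w(B(2)) - 39473) = 1/(-247/2 - 39473) = 1/(-79193/2) = -2/79193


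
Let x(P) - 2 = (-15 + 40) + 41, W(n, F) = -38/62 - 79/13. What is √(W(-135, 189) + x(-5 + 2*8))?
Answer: 2*√2489331/403 ≈ 7.8301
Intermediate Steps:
W(n, F) = -2696/403 (W(n, F) = -38*1/62 - 79*1/13 = -19/31 - 79/13 = -2696/403)
x(P) = 68 (x(P) = 2 + ((-15 + 40) + 41) = 2 + (25 + 41) = 2 + 66 = 68)
√(W(-135, 189) + x(-5 + 2*8)) = √(-2696/403 + 68) = √(24708/403) = 2*√2489331/403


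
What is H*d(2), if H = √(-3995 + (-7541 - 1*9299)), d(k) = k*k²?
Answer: 24*I*√2315 ≈ 1154.7*I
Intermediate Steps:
d(k) = k³
H = 3*I*√2315 (H = √(-3995 + (-7541 - 9299)) = √(-3995 - 16840) = √(-20835) = 3*I*√2315 ≈ 144.34*I)
H*d(2) = (3*I*√2315)*2³ = (3*I*√2315)*8 = 24*I*√2315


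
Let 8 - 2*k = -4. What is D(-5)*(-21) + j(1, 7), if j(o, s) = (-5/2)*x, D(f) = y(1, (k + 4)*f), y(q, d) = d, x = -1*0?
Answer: 1050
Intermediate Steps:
k = 6 (k = 4 - ½*(-4) = 4 + 2 = 6)
x = 0
D(f) = 10*f (D(f) = (6 + 4)*f = 10*f)
j(o, s) = 0 (j(o, s) = -5/2*0 = 0)
D(-5)*(-21) + j(1, 7) = (10*(-5))*(-21) + 0 = -50*(-21) + 0 = 1050 + 0 = 1050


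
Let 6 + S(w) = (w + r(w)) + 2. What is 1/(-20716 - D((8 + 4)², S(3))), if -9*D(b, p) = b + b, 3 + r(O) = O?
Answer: -1/20684 ≈ -4.8347e-5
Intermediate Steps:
r(O) = -3 + O
S(w) = -7 + 2*w (S(w) = -6 + ((w + (-3 + w)) + 2) = -6 + ((-3 + 2*w) + 2) = -6 + (-1 + 2*w) = -7 + 2*w)
D(b, p) = -2*b/9 (D(b, p) = -(b + b)/9 = -2*b/9)
1/(-20716 - D((8 + 4)², S(3))) = 1/(-20716 - (-2)*(8 + 4)²/9) = 1/(-20716 - (-2)*12²/9) = 1/(-20716 - (-2)*144/9) = 1/(-20716 - 1*(-32)) = 1/(-20716 + 32) = 1/(-20684) = -1/20684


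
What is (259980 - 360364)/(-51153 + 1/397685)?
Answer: 9980302760/5085695201 ≈ 1.9624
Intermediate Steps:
(259980 - 360364)/(-51153 + 1/397685) = -100384/(-51153 + 1/397685) = -100384/(-20342780804/397685) = -100384*(-397685/20342780804) = 9980302760/5085695201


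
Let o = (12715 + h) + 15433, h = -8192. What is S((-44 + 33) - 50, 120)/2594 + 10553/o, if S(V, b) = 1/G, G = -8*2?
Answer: 109492939/207063456 ≈ 0.52879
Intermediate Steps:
G = -16
o = 19956 (o = (12715 - 8192) + 15433 = 4523 + 15433 = 19956)
S(V, b) = -1/16 (S(V, b) = 1/(-16) = -1/16)
S((-44 + 33) - 50, 120)/2594 + 10553/o = -1/16/2594 + 10553/19956 = -1/16*1/2594 + 10553*(1/19956) = -1/41504 + 10553/19956 = 109492939/207063456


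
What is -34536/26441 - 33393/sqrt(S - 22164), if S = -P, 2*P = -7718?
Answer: -34536/26441 + 33393*I*sqrt(18305)/18305 ≈ -1.3062 + 246.81*I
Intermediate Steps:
P = -3859 (P = (1/2)*(-7718) = -3859)
S = 3859 (S = -1*(-3859) = 3859)
-34536/26441 - 33393/sqrt(S - 22164) = -34536/26441 - 33393/sqrt(3859 - 22164) = -34536*1/26441 - 33393*(-I*sqrt(18305)/18305) = -34536/26441 - 33393*(-I*sqrt(18305)/18305) = -34536/26441 - (-33393)*I*sqrt(18305)/18305 = -34536/26441 + 33393*I*sqrt(18305)/18305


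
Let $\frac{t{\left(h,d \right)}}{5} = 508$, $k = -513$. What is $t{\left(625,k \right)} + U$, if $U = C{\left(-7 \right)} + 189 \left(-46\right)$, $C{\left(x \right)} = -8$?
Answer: $-6162$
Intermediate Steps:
$t{\left(h,d \right)} = 2540$ ($t{\left(h,d \right)} = 5 \cdot 508 = 2540$)
$U = -8702$ ($U = -8 + 189 \left(-46\right) = -8 - 8694 = -8702$)
$t{\left(625,k \right)} + U = 2540 - 8702 = -6162$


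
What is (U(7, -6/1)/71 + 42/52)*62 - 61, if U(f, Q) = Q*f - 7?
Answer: -49576/923 ≈ -53.712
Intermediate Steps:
U(f, Q) = -7 + Q*f
(U(7, -6/1)/71 + 42/52)*62 - 61 = ((-7 - 6/1*7)/71 + 42/52)*62 - 61 = ((-7 - 6*1*7)*(1/71) + 42*(1/52))*62 - 61 = ((-7 - 6*7)*(1/71) + 21/26)*62 - 61 = ((-7 - 42)*(1/71) + 21/26)*62 - 61 = (-49*1/71 + 21/26)*62 - 61 = (-49/71 + 21/26)*62 - 61 = (217/1846)*62 - 61 = 6727/923 - 61 = -49576/923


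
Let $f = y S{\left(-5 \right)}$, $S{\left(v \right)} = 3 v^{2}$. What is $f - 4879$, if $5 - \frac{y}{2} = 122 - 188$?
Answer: $5771$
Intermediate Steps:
$y = 142$ ($y = 10 - 2 \left(122 - 188\right) = 10 - -132 = 10 + 132 = 142$)
$f = 10650$ ($f = 142 \cdot 3 \left(-5\right)^{2} = 142 \cdot 3 \cdot 25 = 142 \cdot 75 = 10650$)
$f - 4879 = 10650 - 4879 = 5771$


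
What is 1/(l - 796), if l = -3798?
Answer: -1/4594 ≈ -0.00021768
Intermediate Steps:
1/(l - 796) = 1/(-3798 - 796) = 1/(-4594) = -1/4594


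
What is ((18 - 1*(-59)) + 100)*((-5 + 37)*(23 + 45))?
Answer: 385152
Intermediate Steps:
((18 - 1*(-59)) + 100)*((-5 + 37)*(23 + 45)) = ((18 + 59) + 100)*(32*68) = (77 + 100)*2176 = 177*2176 = 385152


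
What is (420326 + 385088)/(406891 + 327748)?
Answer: 805414/734639 ≈ 1.0963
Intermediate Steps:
(420326 + 385088)/(406891 + 327748) = 805414/734639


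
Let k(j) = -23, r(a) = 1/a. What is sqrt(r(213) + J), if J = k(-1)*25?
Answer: I*sqrt(26086962)/213 ≈ 23.979*I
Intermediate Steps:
J = -575 (J = -23*25 = -575)
sqrt(r(213) + J) = sqrt(1/213 - 575) = sqrt(-122474/213) = I*sqrt(26086962)/213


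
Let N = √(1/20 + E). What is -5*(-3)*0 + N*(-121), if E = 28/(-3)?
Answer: -121*I*√8355/30 ≈ -368.67*I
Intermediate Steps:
E = -28/3 (E = 28*(-⅓) = -28/3 ≈ -9.3333)
N = I*√8355/30 (N = √(1/20 - 28/3) = √(-557/60) = I*√8355/30 ≈ 3.0469*I)
-5*(-3)*0 + N*(-121) = -5*(-3)*0 + (I*√8355/30)*(-121) = 15*0 - 121*I*√8355/30 = 0 - 121*I*√8355/30 = -121*I*√8355/30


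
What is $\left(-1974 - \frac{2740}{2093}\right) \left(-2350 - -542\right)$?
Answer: $\frac{7474854176}{2093} \approx 3.5714 \cdot 10^{6}$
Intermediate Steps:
$\left(-1974 - \frac{2740}{2093}\right) \left(-2350 - -542\right) = \left(-1974 - \frac{2740}{2093}\right) \left(-2350 + \left(-34 + 576\right)\right) = \left(-1974 - \frac{2740}{2093}\right) \left(-2350 + 542\right) = \left(- \frac{4134322}{2093}\right) \left(-1808\right) = \frac{7474854176}{2093}$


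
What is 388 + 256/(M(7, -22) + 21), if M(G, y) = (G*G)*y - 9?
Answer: 206676/533 ≈ 387.76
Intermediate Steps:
M(G, y) = -9 + y*G² (M(G, y) = G²*y - 9 = y*G² - 9 = -9 + y*G²)
388 + 256/(M(7, -22) + 21) = 388 + 256/((-9 - 22*7²) + 21) = 388 + 256/((-9 - 22*49) + 21) = 388 + 256/((-9 - 1078) + 21) = 388 + 256/(-1087 + 21) = 388 + 256/(-1066) = 388 - 1/1066*256 = 388 - 128/533 = 206676/533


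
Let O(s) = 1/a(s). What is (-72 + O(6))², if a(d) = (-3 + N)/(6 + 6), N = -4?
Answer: 266256/49 ≈ 5433.8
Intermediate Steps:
a(d) = -7/12 (a(d) = (-3 - 4)/(6 + 6) = -7/12)
O(s) = -12/7 (O(s) = 1/(-7/12) = -12/7)
(-72 + O(6))² = (-72 - 12/7)² = (-516/7)² = 266256/49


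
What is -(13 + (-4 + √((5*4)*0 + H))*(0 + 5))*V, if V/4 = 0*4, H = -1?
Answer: 0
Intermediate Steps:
V = 0 (V = 4*(0*4) = 4*0 = 0)
-(13 + (-4 + √((5*4)*0 + H))*(0 + 5))*V = -(13 + (-4 + √((5*4)*0 - 1))*(0 + 5))*0 = -(13 + (-4 + √(20*0 - 1))*5)*0 = -(13 + (-4 + √(0 - 1))*5)*0 = -(13 + (-4 + √(-1))*5)*0 = -(13 + (-4 + I)*5)*0 = -(13 + (-20 + 5*I))*0 = -(-7 + 5*I)*0 = -1*0 = 0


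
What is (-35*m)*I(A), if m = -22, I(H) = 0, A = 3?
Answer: 0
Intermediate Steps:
(-35*m)*I(A) = -35*(-22)*0 = 770*0 = 0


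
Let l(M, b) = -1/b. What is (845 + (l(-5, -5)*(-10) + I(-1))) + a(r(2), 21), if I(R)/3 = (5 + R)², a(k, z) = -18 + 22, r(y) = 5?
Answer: 895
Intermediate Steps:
a(k, z) = 4
I(R) = 3*(5 + R)²
(845 + (l(-5, -5)*(-10) + I(-1))) + a(r(2), 21) = (845 + (-1/(-5)*(-10) + 3*(5 - 1)²)) + 4 = (845 + (-1*(-⅕)*(-10) + 3*4²)) + 4 = (845 + ((⅕)*(-10) + 3*16)) + 4 = (845 + (-2 + 48)) + 4 = (845 + 46) + 4 = 891 + 4 = 895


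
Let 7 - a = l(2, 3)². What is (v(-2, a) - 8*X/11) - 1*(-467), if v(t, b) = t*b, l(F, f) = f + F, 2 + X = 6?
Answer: 5501/11 ≈ 500.09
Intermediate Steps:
X = 4 (X = -2 + 6 = 4)
l(F, f) = F + f
a = -18 (a = 7 - (2 + 3)² = 7 - 1*5² = 7 - 1*25 = 7 - 25 = -18)
v(t, b) = b*t
(v(-2, a) - 8*X/11) - 1*(-467) = (-18*(-2) - 32/11) - 1*(-467) = (36 - 32/11) + 467 = 364/11 + 467 = 5501/11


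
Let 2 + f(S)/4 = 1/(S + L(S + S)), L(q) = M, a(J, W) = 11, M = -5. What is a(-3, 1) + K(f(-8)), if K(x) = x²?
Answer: 13523/169 ≈ 80.018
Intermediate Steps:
L(q) = -5
f(S) = -8 + 4/(-5 + S) (f(S) = -8 + 4/(S - 5) = -8 + 4/(-5 + S))
a(-3, 1) + K(f(-8)) = 11 + (4*(11 - 2*(-8))/(-5 - 8))² = 11 + (4*(11 + 16)/(-13))² = 11 + (4*(-1/13)*27)² = 11 + (-108/13)² = 11 + 11664/169 = 13523/169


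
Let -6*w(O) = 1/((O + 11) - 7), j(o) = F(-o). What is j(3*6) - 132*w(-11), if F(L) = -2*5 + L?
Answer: -218/7 ≈ -31.143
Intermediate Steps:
F(L) = -10 + L
j(o) = -10 - o
w(O) = -1/(6*(4 + O)) (w(O) = -1/(6*((O + 11) - 7)) = -1/(6*((11 + O) - 7)) = -1/(6*(4 + O)))
j(3*6) - 132*w(-11) = (-10 - 3*6) - (-132)/(24 + 6*(-11)) = (-10 - 1*18) - (-132)/(24 - 66) = (-10 - 18) - (-132)/(-42) = -28 - (-132)*(-1)/42 = -28 - 132*1/42 = -28 - 22/7 = -218/7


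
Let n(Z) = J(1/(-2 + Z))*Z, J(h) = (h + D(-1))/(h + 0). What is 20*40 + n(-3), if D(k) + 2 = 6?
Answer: 857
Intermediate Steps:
D(k) = 4 (D(k) = -2 + 6 = 4)
J(h) = (4 + h)/h (J(h) = (h + 4)/(h + 0) = (4 + h)/h)
n(Z) = Z*(-2 + Z)*(4 + 1/(-2 + Z)) (n(Z) = ((4 + 1/(-2 + Z))/(1/(-2 + Z)))*Z = ((-2 + Z)*(4 + 1/(-2 + Z)))*Z = Z*(-2 + Z)*(4 + 1/(-2 + Z)))
20*40 + n(-3) = 20*40 - 3*(-7 + 4*(-3)) = 800 - 3*(-7 - 12) = 800 - 3*(-19) = 800 + 57 = 857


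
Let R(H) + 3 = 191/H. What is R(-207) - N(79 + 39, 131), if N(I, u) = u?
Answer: -27929/207 ≈ -134.92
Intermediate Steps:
R(H) = -3 + 191/H
R(-207) - N(79 + 39, 131) = (-3 + 191/(-207)) - 1*131 = (-3 + 191*(-1/207)) - 131 = (-3 - 191/207) - 131 = -812/207 - 131 = -27929/207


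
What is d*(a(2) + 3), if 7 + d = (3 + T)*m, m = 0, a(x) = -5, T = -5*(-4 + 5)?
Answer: 14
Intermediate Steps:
T = -5 (T = -5*1 = -5)
d = -7 (d = -7 + (3 - 5)*0 = -7 - 2*0 = -7 + 0 = -7)
d*(a(2) + 3) = -7*(-5 + 3) = -7*(-2) = 14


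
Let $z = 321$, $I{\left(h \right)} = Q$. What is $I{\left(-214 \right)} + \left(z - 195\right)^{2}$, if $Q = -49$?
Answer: $15827$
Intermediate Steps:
$I{\left(h \right)} = -49$
$I{\left(-214 \right)} + \left(z - 195\right)^{2} = -49 + \left(321 - 195\right)^{2} = -49 + 126^{2} = -49 + 15876 = 15827$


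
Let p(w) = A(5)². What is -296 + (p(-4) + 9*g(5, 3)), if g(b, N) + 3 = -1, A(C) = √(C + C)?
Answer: -322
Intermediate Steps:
A(C) = √2*√C (A(C) = √(2*C) = √2*√C)
g(b, N) = -4 (g(b, N) = -3 - 1 = -4)
p(w) = 10 (p(w) = (√2*√5)² = (√10)² = 10)
-296 + (p(-4) + 9*g(5, 3)) = -296 + (10 + 9*(-4)) = -296 + (10 - 36) = -296 - 26 = -322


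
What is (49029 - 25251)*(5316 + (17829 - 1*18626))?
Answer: 107452782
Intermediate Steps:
(49029 - 25251)*(5316 + (17829 - 1*18626)) = 23778*(5316 + (17829 - 18626)) = 23778*(5316 - 797) = 23778*4519 = 107452782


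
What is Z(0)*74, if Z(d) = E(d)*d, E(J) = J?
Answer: 0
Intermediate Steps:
Z(d) = d² (Z(d) = d*d = d²)
Z(0)*74 = 0²*74 = 0*74 = 0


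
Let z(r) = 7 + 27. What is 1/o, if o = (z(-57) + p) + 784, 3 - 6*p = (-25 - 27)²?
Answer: 6/2207 ≈ 0.0027186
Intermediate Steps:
p = -2701/6 (p = ½ - (-25 - 27)²/6 = ½ - ⅙*(-52)² = ½ - ⅙*2704 = ½ - 1352/3 = -2701/6 ≈ -450.17)
z(r) = 34
o = 2207/6 (o = (34 - 2701/6) + 784 = -2497/6 + 784 = 2207/6 ≈ 367.83)
1/o = 1/(2207/6) = 6/2207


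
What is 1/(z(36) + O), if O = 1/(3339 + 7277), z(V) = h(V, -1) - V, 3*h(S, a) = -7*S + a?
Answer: -31848/3832373 ≈ -0.0083103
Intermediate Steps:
h(S, a) = -7*S/3 + a/3 (h(S, a) = (-7*S + a)/3 = (a - 7*S)/3 = -7*S/3 + a/3)
z(V) = -⅓ - 10*V/3 (z(V) = (-7*V/3 + (⅓)*(-1)) - V = (-7*V/3 - ⅓) - V = (-⅓ - 7*V/3) - V = -⅓ - 10*V/3)
O = 1/10616 ≈ 9.4197e-5
1/(z(36) + O) = 1/((-⅓ - 10/3*36) + 1/10616) = 1/((-⅓ - 120) + 1/10616) = 1/(-361/3 + 1/10616) = 1/(-3832373/31848) = -31848/3832373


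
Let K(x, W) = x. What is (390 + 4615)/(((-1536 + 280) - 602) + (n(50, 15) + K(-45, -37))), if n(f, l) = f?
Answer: -5005/1853 ≈ -2.7010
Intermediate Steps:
(390 + 4615)/(((-1536 + 280) - 602) + (n(50, 15) + K(-45, -37))) = (390 + 4615)/(((-1536 + 280) - 602) + (50 - 45)) = 5005/((-1256 - 602) + 5) = 5005/(-1858 + 5) = 5005/(-1853) = 5005*(-1/1853) = -5005/1853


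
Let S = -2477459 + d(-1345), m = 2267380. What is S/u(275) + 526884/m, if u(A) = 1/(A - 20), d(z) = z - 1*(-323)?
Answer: -358253213291754/566845 ≈ -6.3201e+8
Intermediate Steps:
d(z) = 323 + z (d(z) = z + 323 = 323 + z)
S = -2478481 (S = -2477459 + (323 - 1345) = -2477459 - 1022 = -2478481)
u(A) = 1/(-20 + A)
S/u(275) + 526884/m = -2478481/(1/(-20 + 275)) + 526884/2267380 = -2478481/(1/255) + 526884*(1/2267380) = -2478481/1/255 + 131721/566845 = -2478481*255 + 131721/566845 = -632012655 + 131721/566845 = -358253213291754/566845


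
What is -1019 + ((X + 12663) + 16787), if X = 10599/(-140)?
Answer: 3969741/140 ≈ 28355.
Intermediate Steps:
X = -10599/140 (X = 10599*(-1/140) = -10599/140 ≈ -75.707)
-1019 + ((X + 12663) + 16787) = -1019 + ((-10599/140 + 12663) + 16787) = -1019 + (1762221/140 + 16787) = -1019 + 4112401/140 = 3969741/140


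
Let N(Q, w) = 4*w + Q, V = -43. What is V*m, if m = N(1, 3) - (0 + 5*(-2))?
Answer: -989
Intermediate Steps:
N(Q, w) = Q + 4*w
m = 23 (m = (1 + 4*3) - (0 + 5*(-2)) = (1 + 12) - (0 - 10) = 13 - 1*(-10) = 13 + 10 = 23)
V*m = -43*23 = -989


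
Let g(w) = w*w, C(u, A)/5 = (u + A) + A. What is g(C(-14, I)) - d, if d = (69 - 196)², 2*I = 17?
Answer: -15904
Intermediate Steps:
I = 17/2 (I = (½)*17 = 17/2 ≈ 8.5000)
C(u, A) = 5*u + 10*A (C(u, A) = 5*((u + A) + A) = 5*((A + u) + A) = 5*(u + 2*A) = 5*u + 10*A)
d = 16129 (d = (-127)² = 16129)
g(w) = w²
g(C(-14, I)) - d = (5*(-14) + 10*(17/2))² - 1*16129 = (-70 + 85)² - 16129 = 15² - 16129 = 225 - 16129 = -15904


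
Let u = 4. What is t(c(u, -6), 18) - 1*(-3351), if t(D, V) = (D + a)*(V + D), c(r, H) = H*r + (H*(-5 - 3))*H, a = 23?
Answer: 88317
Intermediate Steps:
c(r, H) = -8*H² + H*r (c(r, H) = H*r + (H*(-8))*H = H*r + (-8*H)*H = H*r - 8*H² = -8*H² + H*r)
t(D, V) = (23 + D)*(D + V) (t(D, V) = (D + 23)*(V + D) = (23 + D)*(D + V))
t(c(u, -6), 18) - 1*(-3351) = ((-6*(4 - 8*(-6)))² + 23*(-6*(4 - 8*(-6))) + 23*18 - 6*(4 - 8*(-6))*18) - 1*(-3351) = ((-6*(4 + 48))² + 23*(-6*(4 + 48)) + 414 - 6*(4 + 48)*18) + 3351 = ((-6*52)² + 23*(-6*52) + 414 - 6*52*18) + 3351 = ((-312)² + 23*(-312) + 414 - 312*18) + 3351 = (97344 - 7176 + 414 - 5616) + 3351 = 84966 + 3351 = 88317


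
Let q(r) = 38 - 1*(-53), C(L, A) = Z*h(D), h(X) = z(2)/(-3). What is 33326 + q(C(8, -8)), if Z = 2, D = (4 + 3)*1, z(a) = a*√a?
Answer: 33417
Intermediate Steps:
z(a) = a^(3/2)
D = 7 (D = 7*1 = 7)
h(X) = -2*√2/3 (h(X) = 2^(3/2)/(-3) = (2*√2)*(-⅓) = -2*√2/3)
C(L, A) = -4*√2/3 (C(L, A) = 2*(-2*√2/3) = -4*√2/3)
q(r) = 91 (q(r) = 38 + 53 = 91)
33326 + q(C(8, -8)) = 33326 + 91 = 33417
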